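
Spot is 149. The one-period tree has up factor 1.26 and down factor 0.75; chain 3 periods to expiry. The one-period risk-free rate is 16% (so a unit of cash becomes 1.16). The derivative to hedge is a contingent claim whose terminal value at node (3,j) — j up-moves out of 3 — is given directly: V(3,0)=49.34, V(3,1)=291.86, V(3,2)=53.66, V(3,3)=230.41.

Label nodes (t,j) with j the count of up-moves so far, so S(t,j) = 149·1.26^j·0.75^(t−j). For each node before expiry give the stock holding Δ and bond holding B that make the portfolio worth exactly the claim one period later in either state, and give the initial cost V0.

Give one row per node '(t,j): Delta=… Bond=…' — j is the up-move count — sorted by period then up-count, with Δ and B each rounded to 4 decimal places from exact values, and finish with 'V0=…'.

Since d<R<u, set p* = (R−d)/(u−d) = 0.8039; price each node as the discounted p*-expectation of its children.
Terminal payoffs: V(3,0)=49.3400, V(3,1)=291.8600, V(3,2)=53.6600, V(3,3)=230.4100
Node (2,0) S=83.8125: V=(p*·291.8600+(1−p*)·49.3400)/1.16=210.6095; Δ=(291.8600−49.3400)/(105.6038−62.8594)=5.6737; B=V−Δ·S=-264.9199
Node (2,1) S=140.8050: V=(p*·53.6600+(1−p*)·291.8600)/1.16=86.5223; Δ=(53.6600−291.8600)/(177.4143−105.6038)=-3.3171; B=V−Δ·S=553.5811
Node (2,2) S=236.5524: V=(p*·230.4100+(1−p*)·53.6600)/1.16=168.7527; Δ=(230.4100−53.6600)/(298.0560−177.4143)=1.4651; B=V−Δ·S=-177.8159
Node (1,0) S=111.7500: V=(p*·86.5223+(1−p*)·210.6095)/1.16=95.5631; Δ=(86.5223−210.6095)/(140.8050−83.8125)=-2.1773; B=V−Δ·S=338.8713
Node (1,1) S=187.7400: V=(p*·168.7527+(1−p*)·86.5223)/1.16=131.5768; Δ=(168.7527−86.5223)/(236.5524−140.8050)=0.8588; B=V−Δ·S=-29.6593
Node (0,0) S=149.0000: V=(p*·131.5768+(1−p*)·95.5631)/1.16=107.3408; Δ=(131.5768−95.5631)/(187.7400−111.7500)=0.4739; B=V−Δ·S=36.7256
Root portfolio cost Δ·149+B reproduces V0=107.3408.

(0,0): Delta=0.4739 Bond=36.7256
(1,0): Delta=-2.1773 Bond=338.8713
(1,1): Delta=0.8588 Bond=-29.6593
(2,0): Delta=5.6737 Bond=-264.9199
(2,1): Delta=-3.3171 Bond=553.5811
(2,2): Delta=1.4651 Bond=-177.8159
V0=107.3408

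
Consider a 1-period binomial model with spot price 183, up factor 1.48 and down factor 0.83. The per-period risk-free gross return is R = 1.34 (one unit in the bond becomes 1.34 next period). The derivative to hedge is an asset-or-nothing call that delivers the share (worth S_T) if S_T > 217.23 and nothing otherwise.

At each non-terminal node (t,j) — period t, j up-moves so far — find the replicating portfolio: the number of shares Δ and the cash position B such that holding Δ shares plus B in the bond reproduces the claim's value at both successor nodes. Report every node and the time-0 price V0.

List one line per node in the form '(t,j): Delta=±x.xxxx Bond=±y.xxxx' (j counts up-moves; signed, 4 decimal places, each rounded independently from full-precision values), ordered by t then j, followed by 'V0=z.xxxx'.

(0,0): Delta=2.2769 Bond=-258.0909
V0=158.5860

Under the risk-neutral measure, an up-move has probability p* = (R−d)/(u−d) = 0.7846 and values discount at R = 1.34.
Terminal payoffs: V(1,0)=0.0000, V(1,1)=270.8400
(0,0): S=183.0000. Δ = (V_up−V_dn)/(S_up−S_dn) = (270.8400−0.0000)/(270.8400−151.8900) = 2.2769. V = [p*·270.8400 + (1−p*)·0.0000]/1.34 = 158.5860. B = V − Δ·S = -258.0909.
Root portfolio cost Δ·183+B reproduces V0=158.5860.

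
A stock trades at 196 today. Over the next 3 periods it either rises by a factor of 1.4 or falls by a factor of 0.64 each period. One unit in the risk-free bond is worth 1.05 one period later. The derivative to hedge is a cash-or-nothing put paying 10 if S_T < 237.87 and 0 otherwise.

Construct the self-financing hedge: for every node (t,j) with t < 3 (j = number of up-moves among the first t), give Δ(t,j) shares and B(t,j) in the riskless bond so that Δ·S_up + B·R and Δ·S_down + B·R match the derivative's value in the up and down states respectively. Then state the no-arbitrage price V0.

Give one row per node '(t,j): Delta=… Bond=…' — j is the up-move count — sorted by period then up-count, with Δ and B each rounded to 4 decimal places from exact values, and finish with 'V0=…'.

Risk-neutral probability p* = (R−d)/(u−d) = (1.05−0.64)/(1.4−0.64) = 0.5395.
Payoff layer (t=3): V(3,0)=10.0000, V(3,1)=10.0000, V(3,2)=0.0000, V(3,3)=0.0000
Node (2,0) S=80.2816: V=(p*·10.0000+(1−p*)·10.0000)/1.05=9.5238; Δ=(10.0000−10.0000)/(112.3942−51.3802)=0.0000; B=V−Δ·S=9.5238
Node (2,1) S=175.6160: V=(p*·0.0000+(1−p*)·10.0000)/1.05=4.3860; Δ=(0.0000−10.0000)/(245.8624−112.3942)=-0.0749; B=V−Δ·S=17.5439
Node (2,2) S=384.1600: V=(p*·0.0000+(1−p*)·0.0000)/1.05=0.0000; Δ=(0.0000−0.0000)/(537.8240−245.8624)=0.0000; B=V−Δ·S=0.0000
Node (1,0) S=125.4400: V=(p*·4.3860+(1−p*)·9.5238)/1.05=6.4306; Δ=(4.3860−9.5238)/(175.6160−80.2816)=-0.0539; B=V−Δ·S=13.1909
Node (1,1) S=274.4000: V=(p*·0.0000+(1−p*)·4.3860)/1.05=1.9237; Δ=(0.0000−4.3860)/(384.1600−175.6160)=-0.0210; B=V−Δ·S=7.6947
Node (0,0) S=196.0000: V=(p*·1.9237+(1−p*)·6.4306)/1.05=3.8088; Δ=(1.9237−6.4306)/(274.4000−125.4400)=-0.0303; B=V−Δ·S=9.7389
Self-financing check: at every node Δ·S+B equals the discounted successor values.

(0,0): Delta=-0.0303 Bond=9.7389
(1,0): Delta=-0.0539 Bond=13.1909
(1,1): Delta=-0.0210 Bond=7.6947
(2,0): Delta=0.0000 Bond=9.5238
(2,1): Delta=-0.0749 Bond=17.5439
(2,2): Delta=0.0000 Bond=0.0000
V0=3.8088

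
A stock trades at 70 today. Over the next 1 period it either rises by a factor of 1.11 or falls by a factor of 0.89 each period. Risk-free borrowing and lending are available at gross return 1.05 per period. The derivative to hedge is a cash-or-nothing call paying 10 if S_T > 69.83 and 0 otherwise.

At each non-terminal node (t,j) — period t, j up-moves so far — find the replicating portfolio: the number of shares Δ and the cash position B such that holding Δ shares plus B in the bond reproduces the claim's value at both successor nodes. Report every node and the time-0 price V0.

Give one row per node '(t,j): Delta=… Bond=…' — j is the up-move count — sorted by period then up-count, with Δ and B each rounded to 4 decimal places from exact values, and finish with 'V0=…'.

(0,0): Delta=0.6494 Bond=-38.5281
V0=6.9264

Since d<R<u, set p* = (R−d)/(u−d) = 0.7273; price each node as the discounted p*-expectation of its children.
Payoff layer (t=1): V(1,0)=0.0000, V(1,1)=10.0000
Node (0,0) S=70.0000: V=(p*·10.0000+(1−p*)·0.0000)/1.05=6.9264; Δ=(10.0000−0.0000)/(77.7000−62.3000)=0.6494; B=V−Δ·S=-38.5281
Self-financing check: at every node Δ·S+B equals the discounted successor values.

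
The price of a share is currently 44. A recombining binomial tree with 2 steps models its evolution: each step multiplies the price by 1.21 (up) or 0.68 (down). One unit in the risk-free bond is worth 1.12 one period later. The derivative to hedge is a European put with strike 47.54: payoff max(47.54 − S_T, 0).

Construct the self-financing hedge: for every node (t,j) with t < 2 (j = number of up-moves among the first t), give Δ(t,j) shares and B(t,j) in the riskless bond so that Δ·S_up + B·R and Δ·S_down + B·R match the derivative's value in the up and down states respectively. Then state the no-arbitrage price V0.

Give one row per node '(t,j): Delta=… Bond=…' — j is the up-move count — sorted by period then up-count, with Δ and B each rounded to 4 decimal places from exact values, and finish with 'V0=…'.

No-arbitrage ⇒ martingale measure with p* = (R−d)/(u−d) = 0.8302.
Terminal payoffs: V(2,0)=27.1944, V(2,1)=11.3368, V(2,2)=0.0000
  t=1,j=0: stock 29.9200 → up 36.2032 (V=11.3368), down 20.3456 (V=27.1944). Price 12.5264; hedge Δ=-1.0000, bond B=42.4464.
  t=1,j=1: stock 53.2400 → up 64.4204 (V=0.0000), down 36.2032 (V=11.3368). Price 1.7189; hedge Δ=-0.4018, bond B=23.1090.
  t=0,j=0: stock 44.0000 → up 53.2400 (V=1.7189), down 29.9200 (V=12.5264). Price 3.1733; hedge Δ=-0.4634, bond B=23.5650.
The time-0 hedge costs 3.1733, which is the no-arbitrage price.

(0,0): Delta=-0.4634 Bond=23.5650
(1,0): Delta=-1.0000 Bond=42.4464
(1,1): Delta=-0.4018 Bond=23.1090
V0=3.1733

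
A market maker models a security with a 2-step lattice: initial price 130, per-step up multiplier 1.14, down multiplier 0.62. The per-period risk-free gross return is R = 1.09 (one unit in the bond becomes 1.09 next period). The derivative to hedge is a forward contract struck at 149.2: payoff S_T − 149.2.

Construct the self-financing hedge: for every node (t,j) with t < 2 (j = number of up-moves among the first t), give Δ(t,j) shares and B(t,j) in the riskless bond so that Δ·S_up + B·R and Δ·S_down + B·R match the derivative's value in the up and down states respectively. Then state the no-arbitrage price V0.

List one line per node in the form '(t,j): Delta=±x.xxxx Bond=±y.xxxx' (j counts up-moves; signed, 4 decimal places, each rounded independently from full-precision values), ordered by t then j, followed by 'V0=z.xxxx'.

(0,0): Delta=1.0000 Bond=-125.5787
(1,0): Delta=1.0000 Bond=-136.8807
(1,1): Delta=1.0000 Bond=-136.8807
V0=4.4213

Since d<R<u, set p* = (R−d)/(u−d) = 0.9038; price each node as the discounted p*-expectation of its children.
Terminal values V(2,·): V(2,0)=-99.2280, V(2,1)=-57.3160, V(2,2)=19.7480
  t=1,j=0: stock 80.6000 → up 91.8840 (V=-57.3160), down 49.9720 (V=-99.2280). Price -56.2807; hedge Δ=1.0000, bond B=-136.8807.
  t=1,j=1: stock 148.2000 → up 168.9480 (V=19.7480), down 91.8840 (V=-57.3160). Price 11.3193; hedge Δ=1.0000, bond B=-136.8807.
  t=0,j=0: stock 130.0000 → up 148.2000 (V=11.3193), down 80.6000 (V=-56.2807). Price 4.4213; hedge Δ=1.0000, bond B=-125.5787.
Each (Δ,B) replicates both successor values, so the strategy is self-financing and V0 is arbitrage-free.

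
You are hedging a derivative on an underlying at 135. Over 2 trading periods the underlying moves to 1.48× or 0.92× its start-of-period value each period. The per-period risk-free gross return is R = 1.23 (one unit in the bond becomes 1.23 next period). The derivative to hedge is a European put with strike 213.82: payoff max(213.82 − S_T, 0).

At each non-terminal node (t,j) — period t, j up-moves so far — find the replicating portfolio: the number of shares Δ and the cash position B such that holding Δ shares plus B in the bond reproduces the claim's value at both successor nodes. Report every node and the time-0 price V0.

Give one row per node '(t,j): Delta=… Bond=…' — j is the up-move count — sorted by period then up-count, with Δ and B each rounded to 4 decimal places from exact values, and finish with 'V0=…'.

Risk-neutral probability p* = (R−d)/(u−d) = (1.23−0.92)/(1.48−0.92) = 0.5536.
Terminal values V(2,·): V(2,0)=99.5560, V(2,1)=30.0040, V(2,2)=0.0000
(1,0): S=124.2000. Δ = (V_up−V_dn)/(S_up−S_dn) = (30.0040−99.5560)/(183.8160−114.2640) = -1.0000. V = [p*·30.0040 + (1−p*)·99.5560]/1.23 = 49.6374. B = V − Δ·S = 173.8374.
(1,1): S=199.8000. Δ = (V_up−V_dn)/(S_up−S_dn) = (0.0000−30.0040)/(295.7040−183.8160) = -0.2682. V = [p*·0.0000 + (1−p*)·30.0040]/1.23 = 10.8900. B = V − Δ·S = 64.4685.
(0,0): S=135.0000. Δ = (V_up−V_dn)/(S_up−S_dn) = (10.8900−49.6374)/(199.8000−124.2000) = -0.5125. V = [p*·10.8900 + (1−p*)·49.6374]/1.23 = 22.9170. B = V − Δ·S = 92.1089.
Each (Δ,B) replicates both successor values, so the strategy is self-financing and V0 is arbitrage-free.

(0,0): Delta=-0.5125 Bond=92.1089
(1,0): Delta=-1.0000 Bond=173.8374
(1,1): Delta=-0.2682 Bond=64.4685
V0=22.9170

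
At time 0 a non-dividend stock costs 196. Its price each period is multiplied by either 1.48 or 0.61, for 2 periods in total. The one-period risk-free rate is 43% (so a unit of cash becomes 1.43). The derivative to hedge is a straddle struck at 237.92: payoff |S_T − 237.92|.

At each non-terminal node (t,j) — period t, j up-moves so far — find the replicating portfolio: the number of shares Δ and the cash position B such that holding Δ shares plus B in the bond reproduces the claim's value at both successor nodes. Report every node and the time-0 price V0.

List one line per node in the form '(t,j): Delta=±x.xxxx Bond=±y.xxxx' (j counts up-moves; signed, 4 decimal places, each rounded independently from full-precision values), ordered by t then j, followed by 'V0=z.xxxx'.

(0,0): Delta=0.4796 Bond=-7.3610
(1,0): Delta=-1.0000 Bond=166.3776
(1,1): Delta=0.5168 Bond=-21.3131
V0=86.6454

The replicating-portfolio and risk-neutral prices coincide; use p* = (1.43−0.61)/(1.48−0.61) = 0.9425 for the latter.
At expiry t=2: V(2,0)=164.9884, V(2,1)=60.9712, V(2,2)=191.3984
  t=1,j=0: stock 119.5600 → up 176.9488 (V=60.9712), down 72.9316 (V=164.9884). Price 46.8176; hedge Δ=-1.0000, bond B=166.3776.
  t=1,j=1: stock 290.0800 → up 429.3184 (V=191.3984), down 176.9488 (V=60.9712). Price 128.6032; hedge Δ=0.5168, bond B=-21.3131.
  t=0,j=0: stock 196.0000 → up 290.0800 (V=128.6032), down 119.5600 (V=46.8176). Price 86.6454; hedge Δ=0.4796, bond B=-7.3610.
Each (Δ,B) replicates both successor values, so the strategy is self-financing and V0 is arbitrage-free.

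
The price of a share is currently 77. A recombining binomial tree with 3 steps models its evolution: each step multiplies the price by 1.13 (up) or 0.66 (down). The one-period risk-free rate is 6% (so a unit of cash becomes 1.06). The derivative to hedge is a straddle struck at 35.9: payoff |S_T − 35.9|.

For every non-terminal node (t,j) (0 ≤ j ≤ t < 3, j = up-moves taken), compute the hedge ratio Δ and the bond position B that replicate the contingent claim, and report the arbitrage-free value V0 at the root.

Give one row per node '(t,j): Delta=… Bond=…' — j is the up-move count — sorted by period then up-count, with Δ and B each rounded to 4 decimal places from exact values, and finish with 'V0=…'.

(0,0): Delta=0.9850 Bond=-28.9098
(1,0): Delta=0.8381 Bond=-23.1787
(1,1): Delta=1.0000 Bond=-31.9509
(2,0): Delta=-0.7461 Bond=28.5647
(2,1): Delta=1.0000 Bond=-33.8679
(2,2): Delta=1.0000 Bond=-33.8679
V0=46.9340

No-arbitrage ⇒ martingale measure with p* = (R−d)/(u−d) = 0.8511.
Payoff layer (t=3): V(3,0)=13.7628, V(3,1)=2.0016, V(3,2)=28.9921, V(3,3)=75.2031
Node (2,0) S=33.5412: V=(p*·2.0016+(1−p*)·13.7628)/1.06=3.5408; Δ=(2.0016−13.7628)/(37.9016−22.1372)=-0.7461; B=V−Δ·S=28.5647
Node (2,1) S=57.4266: V=(p*·28.9921+(1−p*)·2.0016)/1.06=23.5587; Δ=(28.9921−2.0016)/(64.8921−37.9016)=1.0000; B=V−Δ·S=-33.8679
Node (2,2) S=98.3213: V=(p*·75.2031+(1−p*)·28.9921)/1.06=64.4534; Δ=(75.2031−28.9921)/(111.1031−64.8921)=1.0000; B=V−Δ·S=-33.8679
Node (1,0) S=50.8200: V=(p*·23.5587+(1−p*)·3.5408)/1.06=19.4125; Δ=(23.5587−3.5408)/(57.4266−33.5412)=0.8381; B=V−Δ·S=-23.1787
Node (1,1) S=87.0100: V=(p*·64.4534+(1−p*)·23.5587)/1.06=55.0591; Δ=(64.4534−23.5587)/(98.3213−57.4266)=1.0000; B=V−Δ·S=-31.9509
Node (0,0) S=77.0000: V=(p*·55.0591+(1−p*)·19.4125)/1.06=46.9340; Δ=(55.0591−19.4125)/(87.0100−50.8200)=0.9850; B=V−Δ·S=-28.9098
Self-financing check: at every node Δ·S+B equals the discounted successor values.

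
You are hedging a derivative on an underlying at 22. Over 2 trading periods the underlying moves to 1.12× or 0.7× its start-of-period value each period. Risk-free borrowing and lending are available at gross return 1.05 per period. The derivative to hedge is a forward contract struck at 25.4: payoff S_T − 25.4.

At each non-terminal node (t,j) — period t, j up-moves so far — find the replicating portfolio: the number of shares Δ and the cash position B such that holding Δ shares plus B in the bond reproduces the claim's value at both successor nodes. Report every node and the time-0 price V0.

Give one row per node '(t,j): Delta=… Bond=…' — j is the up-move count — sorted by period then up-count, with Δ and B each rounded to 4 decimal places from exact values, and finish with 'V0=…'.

No-arbitrage ⇒ martingale measure with p* = (R−d)/(u−d) = 0.8333.
Payoff layer (t=2): V(2,0)=-14.6200, V(2,1)=-8.1520, V(2,2)=2.1968
  t=1,j=0: stock 15.4000 → up 17.2480 (V=-8.1520), down 10.7800 (V=-14.6200). Price -8.7905; hedge Δ=1.0000, bond B=-24.1905.
  t=1,j=1: stock 24.6400 → up 27.5968 (V=2.1968), down 17.2480 (V=-8.1520). Price 0.4495; hedge Δ=1.0000, bond B=-24.1905.
  t=0,j=0: stock 22.0000 → up 24.6400 (V=0.4495), down 15.4000 (V=-8.7905). Price -1.0385; hedge Δ=1.0000, bond B=-23.0385.
Root portfolio cost Δ·22+B reproduces V0=-1.0385.

(0,0): Delta=1.0000 Bond=-23.0385
(1,0): Delta=1.0000 Bond=-24.1905
(1,1): Delta=1.0000 Bond=-24.1905
V0=-1.0385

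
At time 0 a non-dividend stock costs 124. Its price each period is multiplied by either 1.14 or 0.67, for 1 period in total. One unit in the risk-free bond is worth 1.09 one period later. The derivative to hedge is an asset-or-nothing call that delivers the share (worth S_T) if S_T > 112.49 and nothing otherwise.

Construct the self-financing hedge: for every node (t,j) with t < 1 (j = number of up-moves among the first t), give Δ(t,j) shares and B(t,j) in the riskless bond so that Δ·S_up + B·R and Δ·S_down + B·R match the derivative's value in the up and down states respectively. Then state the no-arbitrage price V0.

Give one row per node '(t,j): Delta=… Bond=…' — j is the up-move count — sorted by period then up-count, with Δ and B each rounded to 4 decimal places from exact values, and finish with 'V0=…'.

Under the risk-neutral measure, an up-move has probability p* = (R−d)/(u−d) = 0.8936 and values discount at R = 1.09.
Terminal values V(1,·): V(1,0)=0.0000, V(1,1)=141.3600
Node (0,0) S=124.0000: V=(p*·141.3600+(1−p*)·0.0000)/1.09=115.8915; Δ=(141.3600−0.0000)/(141.3600−83.0800)=2.4255; B=V−Δ·S=-184.8745
Each (Δ,B) replicates both successor values, so the strategy is self-financing and V0 is arbitrage-free.

(0,0): Delta=2.4255 Bond=-184.8745
V0=115.8915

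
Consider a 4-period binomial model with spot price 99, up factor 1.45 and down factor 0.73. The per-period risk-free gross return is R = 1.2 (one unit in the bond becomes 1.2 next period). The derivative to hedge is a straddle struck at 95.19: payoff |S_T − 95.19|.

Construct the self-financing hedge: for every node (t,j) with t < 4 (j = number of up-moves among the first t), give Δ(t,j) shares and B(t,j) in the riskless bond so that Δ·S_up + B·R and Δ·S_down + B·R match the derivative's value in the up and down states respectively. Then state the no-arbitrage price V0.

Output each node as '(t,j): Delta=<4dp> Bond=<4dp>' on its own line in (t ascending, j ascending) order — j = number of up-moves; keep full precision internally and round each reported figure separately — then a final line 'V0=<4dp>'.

(0,0): Delta=0.8303 Bond=-24.0176
(1,0): Delta=0.4347 Bond=-0.2289
(1,1): Delta=0.9363 Bond=-44.0296
(2,0): Delta=-0.5494 Bond=51.6431
(2,1): Delta=0.6982 Bond=-27.8906
(2,2): Delta=1.0000 Bond=-66.1042
(3,0): Delta=-1.0000 Bond=79.3250
(3,1): Delta=-0.4287 Bond=52.7412
(3,2): Delta=1.0000 Bond=-79.3250
(3,3): Delta=1.0000 Bond=-79.3250
V0=58.1829

Under the risk-neutral measure, an up-move has probability p* = (R−d)/(u−d) = 0.6528 and values discount at R = 1.2.
Terminal payoffs: V(4,0)=67.0757, V(4,1)=39.3466, V(4,2)=15.7318, V(4,3)=125.1341, V(4,4)=342.4401
  t=3,j=0: stock 38.5127 → up 55.8434 (V=39.3466), down 28.1143 (V=67.0757). Price 40.8123; hedge Δ=-1.0000, bond B=79.3250.
  t=3,j=1: stock 76.4978 → up 110.9218 (V=15.7318), down 55.8434 (V=39.3466). Price 19.9428; hedge Δ=-0.4287, bond B=52.7412.
  t=3,j=2: stock 151.9477 → up 220.3241 (V=125.1341), down 110.9218 (V=15.7318). Price 72.6227; hedge Δ=1.0000, bond B=-79.3250.
  t=3,j=3: stock 301.8139 → up 437.6301 (V=342.4401), down 220.3241 (V=125.1341). Price 222.4889; hedge Δ=1.0000, bond B=-79.3250.
  t=2,j=0: stock 52.7571 → up 76.4978 (V=19.9428), down 38.5127 (V=40.8123). Price 22.6576; hedge Δ=-0.5494, bond B=51.6431.
  t=2,j=1: stock 104.7915 → up 151.9477 (V=72.6227), down 76.4978 (V=19.9428). Price 45.2759; hedge Δ=0.6982, bond B=-27.8906.
  t=2,j=2: stock 208.1475 → up 301.8139 (V=222.4889), down 151.9477 (V=72.6227). Price 142.0433; hedge Δ=1.0000, bond B=-66.1042.
  t=1,j=0: stock 72.2700 → up 104.7915 (V=45.2759), down 52.7571 (V=22.6576). Price 31.1853; hedge Δ=0.4347, bond B=-0.2289.
  t=1,j=1: stock 143.5500 → up 208.1475 (V=142.0433), down 104.7915 (V=45.2759). Price 90.3696; hedge Δ=0.9363, bond B=-44.0296.
  t=0,j=0: stock 99.0000 → up 143.5500 (V=90.3696), down 72.2700 (V=31.1853). Price 58.1829; hedge Δ=0.8303, bond B=-24.0176.
Each (Δ,B) replicates both successor values, so the strategy is self-financing and V0 is arbitrage-free.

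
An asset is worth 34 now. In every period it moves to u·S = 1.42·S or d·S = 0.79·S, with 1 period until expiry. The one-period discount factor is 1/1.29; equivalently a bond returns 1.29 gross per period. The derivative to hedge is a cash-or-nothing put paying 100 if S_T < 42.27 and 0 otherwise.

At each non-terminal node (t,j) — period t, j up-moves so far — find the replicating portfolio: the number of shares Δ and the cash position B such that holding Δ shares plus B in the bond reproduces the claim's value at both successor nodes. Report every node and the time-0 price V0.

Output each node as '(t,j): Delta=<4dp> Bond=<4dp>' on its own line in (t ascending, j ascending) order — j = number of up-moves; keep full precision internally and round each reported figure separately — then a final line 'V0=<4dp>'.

(0,0): Delta=-4.6685 Bond=174.7262
V0=15.9961

Risk-neutral probability p* = (R−d)/(u−d) = (1.29−0.79)/(1.42−0.79) = 0.7937.
Payoff layer (t=1): V(1,0)=100.0000, V(1,1)=0.0000
(0,0): S=34.0000. Δ = (V_up−V_dn)/(S_up−S_dn) = (0.0000−100.0000)/(48.2800−26.8600) = -4.6685. V = [p*·0.0000 + (1−p*)·100.0000]/1.29 = 15.9961. B = V − Δ·S = 174.7262.
The time-0 hedge costs 15.9961, which is the no-arbitrage price.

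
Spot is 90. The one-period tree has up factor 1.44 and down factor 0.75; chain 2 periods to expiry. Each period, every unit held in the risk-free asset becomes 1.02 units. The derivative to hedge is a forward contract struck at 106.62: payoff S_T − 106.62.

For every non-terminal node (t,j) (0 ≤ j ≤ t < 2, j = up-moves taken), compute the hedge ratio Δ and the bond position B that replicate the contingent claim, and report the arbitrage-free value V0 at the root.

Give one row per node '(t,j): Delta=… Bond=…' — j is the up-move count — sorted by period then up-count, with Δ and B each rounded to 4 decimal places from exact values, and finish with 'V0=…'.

(0,0): Delta=1.0000 Bond=-102.4798
(1,0): Delta=1.0000 Bond=-104.5294
(1,1): Delta=1.0000 Bond=-104.5294
V0=-12.4798

No-arbitrage ⇒ martingale measure with p* = (R−d)/(u−d) = 0.3913.
At expiry t=2: V(2,0)=-55.9950, V(2,1)=-9.4200, V(2,2)=80.0040
(1,0): S=67.5000. Δ = (V_up−V_dn)/(S_up−S_dn) = (-9.4200−-55.9950)/(97.2000−50.6250) = 1.0000. V = [p*·-9.4200 + (1−p*)·-55.9950]/1.02 = -37.0294. B = V − Δ·S = -104.5294.
(1,1): S=129.6000. Δ = (V_up−V_dn)/(S_up−S_dn) = (80.0040−-9.4200)/(186.6240−97.2000) = 1.0000. V = [p*·80.0040 + (1−p*)·-9.4200]/1.02 = 25.0706. B = V − Δ·S = -104.5294.
(0,0): S=90.0000. Δ = (V_up−V_dn)/(S_up−S_dn) = (25.0706−-37.0294)/(129.6000−67.5000) = 1.0000. V = [p*·25.0706 + (1−p*)·-37.0294]/1.02 = -12.4798. B = V − Δ·S = -102.4798.
Each (Δ,B) replicates both successor values, so the strategy is self-financing and V0 is arbitrage-free.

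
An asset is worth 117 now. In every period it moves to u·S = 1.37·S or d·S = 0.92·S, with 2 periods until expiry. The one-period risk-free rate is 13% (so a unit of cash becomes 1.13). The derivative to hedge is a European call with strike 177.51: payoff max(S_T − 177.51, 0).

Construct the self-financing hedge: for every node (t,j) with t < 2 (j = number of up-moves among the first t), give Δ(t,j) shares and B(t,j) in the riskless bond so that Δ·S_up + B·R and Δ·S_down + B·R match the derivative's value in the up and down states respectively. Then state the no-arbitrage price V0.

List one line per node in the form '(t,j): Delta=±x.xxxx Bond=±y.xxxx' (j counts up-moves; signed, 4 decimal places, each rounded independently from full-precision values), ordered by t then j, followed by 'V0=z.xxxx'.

(0,0): Delta=0.3301 Bond=-31.4468
(1,0): Delta=0.0000 Bond=0.0000
(1,1): Delta=0.5835 Bond=-76.1461
V0=7.1781

Under the risk-neutral measure, an up-move has probability p* = (R−d)/(u−d) = 0.4667 and values discount at R = 1.13.
At expiry t=2: V(2,0)=0.0000, V(2,1)=0.0000, V(2,2)=42.0873
Node (1,0) S=107.6400: V=(p*·0.0000+(1−p*)·0.0000)/1.13=0.0000; Δ=(0.0000−0.0000)/(147.4668−99.0288)=0.0000; B=V−Δ·S=0.0000
Node (1,1) S=160.2900: V=(p*·42.0873+(1−p*)·0.0000)/1.13=17.3812; Δ=(42.0873−0.0000)/(219.5973−147.4668)=0.5835; B=V−Δ·S=-76.1461
Node (0,0) S=117.0000: V=(p*·17.3812+(1−p*)·0.0000)/1.13=7.1781; Δ=(17.3812−0.0000)/(160.2900−107.6400)=0.3301; B=V−Δ·S=-31.4468
Each (Δ,B) replicates both successor values, so the strategy is self-financing and V0 is arbitrage-free.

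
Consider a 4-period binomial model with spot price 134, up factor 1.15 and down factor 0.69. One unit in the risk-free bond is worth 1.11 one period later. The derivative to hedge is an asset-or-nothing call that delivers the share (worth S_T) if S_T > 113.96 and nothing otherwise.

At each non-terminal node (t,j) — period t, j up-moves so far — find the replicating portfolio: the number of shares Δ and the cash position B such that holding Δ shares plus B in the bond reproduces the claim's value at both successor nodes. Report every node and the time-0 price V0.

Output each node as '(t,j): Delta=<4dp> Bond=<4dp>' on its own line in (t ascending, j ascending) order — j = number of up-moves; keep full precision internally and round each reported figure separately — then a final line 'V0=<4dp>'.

Risk-neutral probability p* = (R−d)/(u−d) = (1.11−0.69)/(1.15−0.69) = 0.9130.
At expiry t=4: V(4,0)=0.0000, V(4,1)=0.0000, V(4,2)=0.0000, V(4,3)=140.6201, V(4,4)=234.3668
Node (3,0) S=44.0202: V=(p*·0.0000+(1−p*)·0.0000)/1.11=0.0000; Δ=(0.0000−0.0000)/(50.6232−30.3739)=0.0000; B=V−Δ·S=0.0000
Node (3,1) S=73.3670: V=(p*·0.0000+(1−p*)·0.0000)/1.11=0.0000; Δ=(0.0000−0.0000)/(84.3721−50.6232)=0.0000; B=V−Δ·S=0.0000
Node (3,2) S=122.2783: V=(p*·140.6201+(1−p*)·0.0000)/1.11=115.6687; Δ=(140.6201−0.0000)/(140.6201−84.3721)=2.5000; B=V−Δ·S=-190.0272
Node (3,3) S=203.7972: V=(p*·234.3668+(1−p*)·140.6201)/1.11=203.7972; Δ=(234.3668−140.6201)/(234.3668−140.6201)=1.0000; B=V−Δ·S=0.0000
Node (2,0) S=63.7974: V=(p*·0.0000+(1−p*)·0.0000)/1.11=0.0000; Δ=(0.0000−0.0000)/(73.3670−44.0202)=0.0000; B=V−Δ·S=0.0000
Node (2,1) S=106.3290: V=(p*·115.6687+(1−p*)·0.0000)/1.11=95.1446; Δ=(115.6687−0.0000)/(122.2783−73.3670)=2.3649; B=V−Δ·S=-156.3091
Node (2,2) S=177.2150: V=(p*·203.7972+(1−p*)·115.6687)/1.11=176.6972; Δ=(203.7972−115.6687)/(203.7972−122.2783)=1.0811; B=V−Δ·S=-14.8866
Node (1,0) S=92.4600: V=(p*·95.1446+(1−p*)·0.0000)/1.11=78.2623; Δ=(95.1446−0.0000)/(106.3290−63.7974)=2.2370; B=V−Δ·S=-128.5739
Node (1,1) S=154.1000: V=(p*·176.6972+(1−p*)·95.1446)/1.11=152.7979; Δ=(176.6972−95.1446)/(177.2150−106.3290)=1.1505; B=V−Δ·S=-24.4903
Node (0,0) S=134.0000: V=(p*·152.7979+(1−p*)·78.2623)/1.11=131.8167; Δ=(152.7979−78.2623)/(154.1000−92.4600)=1.2092; B=V−Δ·S=-30.2171
Check: Δ(0,0)·S0 + B(0,0) = 131.8167 = V0.

(0,0): Delta=1.2092 Bond=-30.2171
(1,0): Delta=2.2370 Bond=-128.5739
(1,1): Delta=1.1505 Bond=-24.4903
(2,0): Delta=0.0000 Bond=0.0000
(2,1): Delta=2.3649 Bond=-156.3091
(2,2): Delta=1.0811 Bond=-14.8866
(3,0): Delta=0.0000 Bond=0.0000
(3,1): Delta=0.0000 Bond=0.0000
(3,2): Delta=2.5000 Bond=-190.0272
(3,3): Delta=1.0000 Bond=0.0000
V0=131.8167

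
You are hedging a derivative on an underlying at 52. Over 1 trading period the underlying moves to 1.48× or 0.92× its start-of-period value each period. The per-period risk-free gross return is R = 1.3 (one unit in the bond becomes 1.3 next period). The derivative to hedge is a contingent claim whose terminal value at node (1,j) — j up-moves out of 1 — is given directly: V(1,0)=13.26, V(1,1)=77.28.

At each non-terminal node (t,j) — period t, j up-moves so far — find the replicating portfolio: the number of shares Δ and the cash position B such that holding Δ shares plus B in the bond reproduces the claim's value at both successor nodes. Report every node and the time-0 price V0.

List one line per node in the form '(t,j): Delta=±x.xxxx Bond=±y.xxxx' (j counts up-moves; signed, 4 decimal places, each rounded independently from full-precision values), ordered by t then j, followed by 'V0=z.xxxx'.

(0,0): Delta=2.1985 Bond=-70.7044
V0=43.6170

Since d<R<u, set p* = (R−d)/(u−d) = 0.6786; price each node as the discounted p*-expectation of its children.
Terminal values V(1,·): V(1,0)=13.2600, V(1,1)=77.2800
  t=0,j=0: stock 52.0000 → up 76.9600 (V=77.2800), down 47.8400 (V=13.2600). Price 43.6170; hedge Δ=2.1985, bond B=-70.7044.
Check: Δ(0,0)·S0 + B(0,0) = 43.6170 = V0.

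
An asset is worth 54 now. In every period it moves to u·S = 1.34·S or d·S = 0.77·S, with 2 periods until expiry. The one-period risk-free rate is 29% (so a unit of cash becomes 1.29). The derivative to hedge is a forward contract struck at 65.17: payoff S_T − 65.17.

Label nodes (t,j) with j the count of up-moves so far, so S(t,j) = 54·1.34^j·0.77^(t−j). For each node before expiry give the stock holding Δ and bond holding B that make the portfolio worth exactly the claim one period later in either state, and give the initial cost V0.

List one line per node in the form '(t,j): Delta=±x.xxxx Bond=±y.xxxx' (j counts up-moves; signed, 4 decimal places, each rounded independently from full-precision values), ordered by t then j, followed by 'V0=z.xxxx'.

Risk-neutral probability p* = (R−d)/(u−d) = (1.29−0.77)/(1.34−0.77) = 0.9123.
At expiry t=2: V(2,0)=-33.1534, V(2,1)=-9.4528, V(2,2)=31.7924
  t=1,j=0: stock 41.5800 → up 55.7172 (V=-9.4528), down 32.0166 (V=-33.1534). Price -8.9394; hedge Δ=1.0000, bond B=-50.5194.
  t=1,j=1: stock 72.3600 → up 96.9624 (V=31.7924), down 55.7172 (V=-9.4528). Price 21.8406; hedge Δ=1.0000, bond B=-50.5194.
  t=0,j=0: stock 54.0000 → up 72.3600 (V=21.8406), down 41.5800 (V=-8.9394). Price 14.8377; hedge Δ=1.0000, bond B=-39.1623.
The time-0 hedge costs 14.8377, which is the no-arbitrage price.

(0,0): Delta=1.0000 Bond=-39.1623
(1,0): Delta=1.0000 Bond=-50.5194
(1,1): Delta=1.0000 Bond=-50.5194
V0=14.8377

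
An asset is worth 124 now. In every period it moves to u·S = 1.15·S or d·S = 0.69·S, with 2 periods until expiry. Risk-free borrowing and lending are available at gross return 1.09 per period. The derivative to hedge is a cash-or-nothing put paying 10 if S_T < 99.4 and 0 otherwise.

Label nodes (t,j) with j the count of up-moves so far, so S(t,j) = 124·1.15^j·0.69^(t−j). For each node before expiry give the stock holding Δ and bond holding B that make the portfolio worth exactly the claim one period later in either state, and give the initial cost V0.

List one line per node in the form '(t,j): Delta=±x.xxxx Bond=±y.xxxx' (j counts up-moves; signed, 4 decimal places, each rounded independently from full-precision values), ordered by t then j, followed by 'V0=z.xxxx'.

The replicating-portfolio and risk-neutral prices coincide; use p* = (1.09−0.69)/(1.15−0.69) = 0.8696 for the latter.
Terminal values V(2,·): V(2,0)=10.0000, V(2,1)=10.0000, V(2,2)=0.0000
Node (1,0) S=85.5600: V=(p*·10.0000+(1−p*)·10.0000)/1.09=9.1743; Δ=(10.0000−10.0000)/(98.3940−59.0364)=0.0000; B=V−Δ·S=9.1743
Node (1,1) S=142.6000: V=(p*·0.0000+(1−p*)·10.0000)/1.09=1.1966; Δ=(0.0000−10.0000)/(163.9900−98.3940)=-0.1524; B=V−Δ·S=22.9358
Node (0,0) S=124.0000: V=(p*·1.1966+(1−p*)·9.1743)/1.09=2.0525; Δ=(1.1966−9.1743)/(142.6000−85.5600)=-0.1399; B=V−Δ·S=19.3952
Check: Δ(0,0)·S0 + B(0,0) = 2.0525 = V0.

(0,0): Delta=-0.1399 Bond=19.3952
(1,0): Delta=0.0000 Bond=9.1743
(1,1): Delta=-0.1524 Bond=22.9358
V0=2.0525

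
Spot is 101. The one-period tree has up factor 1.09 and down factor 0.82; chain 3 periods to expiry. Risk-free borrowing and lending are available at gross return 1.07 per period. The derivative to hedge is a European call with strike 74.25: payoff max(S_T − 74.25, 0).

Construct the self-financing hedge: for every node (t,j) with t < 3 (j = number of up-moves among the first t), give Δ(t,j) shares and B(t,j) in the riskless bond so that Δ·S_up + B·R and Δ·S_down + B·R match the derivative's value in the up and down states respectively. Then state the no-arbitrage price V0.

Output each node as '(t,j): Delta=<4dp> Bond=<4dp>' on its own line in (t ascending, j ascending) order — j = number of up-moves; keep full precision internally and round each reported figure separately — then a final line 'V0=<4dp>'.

The replicating-portfolio and risk-neutral prices coincide; use p* = (1.07−0.82)/(1.09−0.82) = 0.9259 for the latter.
Terminal payoffs: V(3,0)=0.0000, V(3,1)=0.0000, V(3,2)=24.1484, V(3,3)=56.5479
(2,0): S=67.9124. Δ = (V_up−V_dn)/(S_up−S_dn) = (0.0000−0.0000)/(74.0245−55.6882) = 0.0000. V = [p*·0.0000 + (1−p*)·0.0000]/1.07 = 0.0000. B = V − Δ·S = 0.0000.
(2,1): S=90.2738. Δ = (V_up−V_dn)/(S_up−S_dn) = (24.1484−0.0000)/(98.3984−74.0245) = 0.9907. V = [p*·24.1484 + (1−p*)·0.0000]/1.07 = 20.8969. B = V − Δ·S = -68.5418.
(2,2): S=119.9981. Δ = (V_up−V_dn)/(S_up−S_dn) = (56.5479−24.1484)/(130.7979−98.3984) = 1.0000. V = [p*·56.5479 + (1−p*)·24.1484]/1.07 = 50.6056. B = V − Δ·S = -69.3925.
(1,0): S=82.8200. Δ = (V_up−V_dn)/(S_up−S_dn) = (20.8969−0.0000)/(90.2738−67.9124) = 0.9345. V = [p*·20.8969 + (1−p*)·0.0000]/1.07 = 18.0831. B = V − Δ·S = -59.3127.
(1,1): S=110.0900. Δ = (V_up−V_dn)/(S_up−S_dn) = (50.6056−20.8969)/(119.9981−90.2738) = 0.9995. V = [p*·50.6056 + (1−p*)·20.8969]/1.07 = 45.2383. B = V − Δ·S = -64.7939.
(0,0): S=101.0000. Δ = (V_up−V_dn)/(S_up−S_dn) = (45.2383−18.0831)/(110.0900−82.8200) = 0.9958. V = [p*·45.2383 + (1−p*)·18.0831]/1.07 = 40.3988. B = V − Δ·S = -60.1756.
Check: Δ(0,0)·S0 + B(0,0) = 40.3988 = V0.

(0,0): Delta=0.9958 Bond=-60.1756
(1,0): Delta=0.9345 Bond=-59.3127
(1,1): Delta=0.9995 Bond=-64.7939
(2,0): Delta=0.0000 Bond=0.0000
(2,1): Delta=0.9907 Bond=-68.5418
(2,2): Delta=1.0000 Bond=-69.3925
V0=40.3988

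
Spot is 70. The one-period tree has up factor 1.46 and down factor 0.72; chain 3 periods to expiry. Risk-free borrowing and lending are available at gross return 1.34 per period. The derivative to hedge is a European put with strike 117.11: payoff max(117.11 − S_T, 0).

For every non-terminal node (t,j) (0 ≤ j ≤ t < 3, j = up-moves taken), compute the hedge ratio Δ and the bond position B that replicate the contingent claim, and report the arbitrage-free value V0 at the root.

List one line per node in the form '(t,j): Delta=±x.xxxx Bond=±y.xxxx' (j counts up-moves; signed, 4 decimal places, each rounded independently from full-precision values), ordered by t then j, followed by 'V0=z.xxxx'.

Risk-neutral probability p* = (R−d)/(u−d) = (1.34−0.72)/(1.46−0.72) = 0.8378.
Terminal values V(3,·): V(3,0)=90.9826, V(3,1)=64.1295, V(3,2)=9.6774, V(3,3)=0.0000
Node (2,0) S=36.2880: V=(p*·64.1295+(1−p*)·90.9826)/1.34=51.1075; Δ=(64.1295−90.9826)/(52.9805−26.1274)=-1.0000; B=V−Δ·S=87.3955
Node (2,1) S=73.5840: V=(p*·9.6774+(1−p*)·64.1295)/1.34=13.8115; Δ=(9.6774−64.1295)/(107.4326−52.9805)=-1.0000; B=V−Δ·S=87.3955
Node (2,2) S=149.2120: V=(p*·0.0000+(1−p*)·9.6774)/1.34=1.1711; Δ=(0.0000−9.6774)/(217.8495−107.4326)=-0.0876; B=V−Δ·S=14.2486
Node (1,0) S=50.4000: V=(p*·13.8115+(1−p*)·51.1075)/1.34=14.8205; Δ=(13.8115−51.1075)/(73.5840−36.2880)=-1.0000; B=V−Δ·S=65.2205
Node (1,1) S=102.2000: V=(p*·1.1711+(1−p*)·13.8115)/1.34=2.4037; Δ=(1.1711−13.8115)/(149.2120−73.5840)=-0.1671; B=V−Δ·S=19.4853
Node (0,0) S=70.0000: V=(p*·2.4037+(1−p*)·14.8205)/1.34=3.2964; Δ=(2.4037−14.8205)/(102.2000−50.4000)=-0.2397; B=V−Δ·S=20.0760
Check: Δ(0,0)·S0 + B(0,0) = 3.2964 = V0.

(0,0): Delta=-0.2397 Bond=20.0760
(1,0): Delta=-1.0000 Bond=65.2205
(1,1): Delta=-0.1671 Bond=19.4853
(2,0): Delta=-1.0000 Bond=87.3955
(2,1): Delta=-1.0000 Bond=87.3955
(2,2): Delta=-0.0876 Bond=14.2486
V0=3.2964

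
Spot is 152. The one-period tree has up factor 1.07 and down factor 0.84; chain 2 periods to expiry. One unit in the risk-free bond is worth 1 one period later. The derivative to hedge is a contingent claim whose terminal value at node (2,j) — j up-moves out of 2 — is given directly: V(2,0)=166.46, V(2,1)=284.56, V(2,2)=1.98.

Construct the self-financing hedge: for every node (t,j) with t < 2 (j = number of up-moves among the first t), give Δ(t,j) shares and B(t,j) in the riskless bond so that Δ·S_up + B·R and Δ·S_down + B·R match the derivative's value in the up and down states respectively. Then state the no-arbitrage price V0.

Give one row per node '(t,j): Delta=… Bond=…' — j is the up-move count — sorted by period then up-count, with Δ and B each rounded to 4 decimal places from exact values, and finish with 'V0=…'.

(0,0): Delta=-4.5948 Bond=835.2795
(1,0): Delta=4.0216 Bond=-264.8617
(1,1): Delta=-7.5542 Bond=1316.5913
V0=136.8712

Under the risk-neutral measure, an up-move has probability p* = (R−d)/(u−d) = 0.6957 and values discount at R = 1.
Terminal payoffs: V(2,0)=166.4600, V(2,1)=284.5600, V(2,2)=1.9800
Node (1,0) S=127.6800: V=(p*·284.5600+(1−p*)·166.4600)/1=248.6165; Δ=(284.5600−166.4600)/(136.6176−107.2512)=4.0216; B=V−Δ·S=-264.8617
Node (1,1) S=162.6400: V=(p*·1.9800+(1−p*)·284.5600)/1=87.9826; Δ=(1.9800−284.5600)/(174.0248−136.6176)=-7.5542; B=V−Δ·S=1316.5913
Node (0,0) S=152.0000: V=(p*·87.9826+(1−p*)·248.6165)/1=136.8712; Δ=(87.9826−248.6165)/(162.6400−127.6800)=-4.5948; B=V−Δ·S=835.2795
Root portfolio cost Δ·152+B reproduces V0=136.8712.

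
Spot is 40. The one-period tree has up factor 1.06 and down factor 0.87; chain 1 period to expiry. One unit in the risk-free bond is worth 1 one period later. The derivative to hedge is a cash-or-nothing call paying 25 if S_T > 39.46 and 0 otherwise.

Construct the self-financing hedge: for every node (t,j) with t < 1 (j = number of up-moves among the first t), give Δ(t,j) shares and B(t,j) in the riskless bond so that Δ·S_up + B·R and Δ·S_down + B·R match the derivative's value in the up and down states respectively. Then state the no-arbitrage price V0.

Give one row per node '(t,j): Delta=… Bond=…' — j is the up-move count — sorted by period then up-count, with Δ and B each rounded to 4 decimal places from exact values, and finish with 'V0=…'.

(0,0): Delta=3.2895 Bond=-114.4737
V0=17.1053

No-arbitrage ⇒ martingale measure with p* = (R−d)/(u−d) = 0.6842.
Terminal values V(1,·): V(1,0)=0.0000, V(1,1)=25.0000
(0,0): S=40.0000. Δ = (V_up−V_dn)/(S_up−S_dn) = (25.0000−0.0000)/(42.4000−34.8000) = 3.2895. V = [p*·25.0000 + (1−p*)·0.0000]/1 = 17.1053. B = V − Δ·S = -114.4737.
Self-financing check: at every node Δ·S+B equals the discounted successor values.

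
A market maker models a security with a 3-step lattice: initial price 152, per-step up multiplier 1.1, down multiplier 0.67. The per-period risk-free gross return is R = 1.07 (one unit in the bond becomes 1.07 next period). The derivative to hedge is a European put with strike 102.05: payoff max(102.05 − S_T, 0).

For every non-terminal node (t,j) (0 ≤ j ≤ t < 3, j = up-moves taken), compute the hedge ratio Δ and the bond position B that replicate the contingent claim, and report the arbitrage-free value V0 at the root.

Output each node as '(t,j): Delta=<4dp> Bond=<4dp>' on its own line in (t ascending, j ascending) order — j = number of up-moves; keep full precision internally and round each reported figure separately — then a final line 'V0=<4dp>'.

No-arbitrage ⇒ martingale measure with p* = (R−d)/(u−d) = 0.9302.
Payoff layer (t=3): V(3,0)=56.3340, V(3,1)=26.9939, V(3,2)=0.0000, V(3,3)=0.0000
Node (2,0) S=68.2328: V=(p*·26.9939+(1−p*)·56.3340)/1.07=27.1410; Δ=(26.9939−56.3340)/(75.0561−45.7160)=-1.0000; B=V−Δ·S=95.3738
Node (2,1) S=112.0240: V=(p*·0.0000+(1−p*)·26.9939)/1.07=1.7601; Δ=(0.0000−26.9939)/(123.2264−75.0561)=-0.5604; B=V−Δ·S=64.5366
Node (2,2) S=183.9200: V=(p*·0.0000+(1−p*)·0.0000)/1.07=0.0000; Δ=(0.0000−0.0000)/(202.3120−123.2264)=0.0000; B=V−Δ·S=0.0000
Node (1,0) S=101.8400: V=(p*·1.7601+(1−p*)·27.1410)/1.07=3.2999; Δ=(1.7601−27.1410)/(112.0240−68.2328)=-0.5796; B=V−Δ·S=62.3253
Node (1,1) S=167.2000: V=(p*·0.0000+(1−p*)·1.7601)/1.07=0.1148; Δ=(0.0000−1.7601)/(183.9200−112.0240)=-0.0245; B=V−Δ·S=4.2080
Node (0,0) S=152.0000: V=(p*·0.1148+(1−p*)·3.2999)/1.07=0.3149; Δ=(0.1148−3.2999)/(167.2000−101.8400)=-0.0487; B=V−Δ·S=7.7221
Check: Δ(0,0)·S0 + B(0,0) = 0.3149 = V0.

(0,0): Delta=-0.0487 Bond=7.7221
(1,0): Delta=-0.5796 Bond=62.3253
(1,1): Delta=-0.0245 Bond=4.2080
(2,0): Delta=-1.0000 Bond=95.3738
(2,1): Delta=-0.5604 Bond=64.5366
(2,2): Delta=0.0000 Bond=0.0000
V0=0.3149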